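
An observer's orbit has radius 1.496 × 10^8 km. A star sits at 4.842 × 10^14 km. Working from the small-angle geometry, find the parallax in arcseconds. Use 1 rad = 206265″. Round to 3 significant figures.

0.0637 arcsec

θ ≈ B/d = (1.496 × 10^8) / (4.842 × 10^14) = 3.0896 × 10^-7 rad.
In arcseconds: 3.0896 × 10^-7 × 206265 = 0.063728″.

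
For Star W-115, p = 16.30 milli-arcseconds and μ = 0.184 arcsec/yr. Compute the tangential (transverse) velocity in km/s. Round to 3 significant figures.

d = 1/p = 1/0.01630″ = 61.35 pc.
v_t = 4.74 × μ × d = 4.74 × 0.184 × 61.35 = 53.507 km/s.

53.5 km/s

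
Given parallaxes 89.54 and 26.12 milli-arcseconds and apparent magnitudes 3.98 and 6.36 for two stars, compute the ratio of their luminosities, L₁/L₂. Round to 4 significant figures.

L₁/L₂ = 0.7619

d₁ = 1/p₁ = 1/0.08954″ = 11.168 pc; d₂ = 1/p₂ = 1/0.02612″ = 38.285 pc.
M₁ = m₁ − 5 log₁₀ d₁ + 5 = 3.98 − 5.2399 + 5 = 3.7401.
M₂ = 6.36 − 7.9151 + 5 = 3.4449.
L₁/L₂ = 10^(0.4(M₂ − M₁)) = 10^(0.4 × (-0.2952)) = 10^(-0.11808) = 0.76194.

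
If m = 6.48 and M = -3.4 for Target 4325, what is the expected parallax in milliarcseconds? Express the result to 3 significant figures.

1.06 mas

m − M = 6.48 − (-3.4) = 9.88.
d = 10^((m−M)/5 + 1) = 10^2.976 = 946.24 pc.
p = 1/d = 1/946.24 = 0.0010568 arcsec = 1.0568 mas.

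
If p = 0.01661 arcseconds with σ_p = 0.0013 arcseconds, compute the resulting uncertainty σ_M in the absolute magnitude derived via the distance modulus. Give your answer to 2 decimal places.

M = m − 5 log₁₀ d + 5 = m + 5 log₁₀ p + 5, so ∂M/∂p = 5/(p ln 10).
σ_M = (5/ln 10) · (σ_p/p) = 2.1715 × 0.0013/0.01661 = 2.1715 × 0.078266 = 0.16995.

σ_M = 0.17 mag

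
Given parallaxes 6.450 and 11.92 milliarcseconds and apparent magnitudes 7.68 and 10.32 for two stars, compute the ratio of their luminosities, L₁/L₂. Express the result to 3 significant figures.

d₁ = 1/p₁ = 1/0.006450″ = 155.04 pc; d₂ = 1/p₂ = 1/0.01192″ = 83.893 pc.
M₁ = m₁ − 5 log₁₀ d₁ + 5 = 7.68 − 10.9522 + 5 = 1.7278.
M₂ = 10.32 − 9.6186 + 5 = 5.7014.
L₁/L₂ = 10^(0.4(M₂ − M₁)) = 10^(0.4 × 3.9736) = 10^1.58944 = 38.854.

L₁/L₂ = 38.9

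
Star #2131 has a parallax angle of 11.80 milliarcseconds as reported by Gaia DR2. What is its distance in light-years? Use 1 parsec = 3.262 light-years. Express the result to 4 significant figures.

276.4 light years

p = 11.80 milliarcseconds = 0.01180 arcsec.
d = 1/p = 1/0.01180 = 84.746 pc.
In light-years: 84.746 × 3.262 = 276.44 ly.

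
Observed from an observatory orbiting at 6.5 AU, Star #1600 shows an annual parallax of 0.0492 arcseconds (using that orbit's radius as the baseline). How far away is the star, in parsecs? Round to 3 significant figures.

With baseline B (in AU) and parallax p (in arcsec), d = B/p parsecs.
d = 6.5 / 0.0492 = 132.11 pc.

132 pc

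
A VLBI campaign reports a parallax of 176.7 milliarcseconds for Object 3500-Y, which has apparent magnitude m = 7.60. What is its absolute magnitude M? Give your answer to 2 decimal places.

M = 8.84

d = 1/p = 1/0.1767″ = 5.6593 pc.
m − M = 5 log₁₀(5.6593) − 5 = 3.7638 − 5 = -1.2362.
M = m − (m − M) = 7.60 − (-1.2362) = 8.84.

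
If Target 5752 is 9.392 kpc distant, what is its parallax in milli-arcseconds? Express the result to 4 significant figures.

0.1065 mas

d = 9.392 kpc = 9392 pc.
p = 1/d = 1/9392 = 0.00010647 arcsec.
= 0.00010647 × 1000 = 0.10647 mas.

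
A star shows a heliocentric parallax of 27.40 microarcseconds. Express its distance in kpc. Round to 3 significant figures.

p = 27.40 microarcseconds = 0.00002740 arcsec.
d = 1/p = 1/0.00002740 = 36496 pc.
= 36.496 kpc.

36.5 kpc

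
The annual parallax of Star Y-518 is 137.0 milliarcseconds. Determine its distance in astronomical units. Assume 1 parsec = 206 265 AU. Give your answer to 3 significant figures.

1.51 × 10^6 AU

p = 137.0 milliarcseconds = 0.1370 arcsec.
d = 1/p = 1/0.1370 = 7.2993 pc.
In AU: 7.2993 × 206265 = 1.5056 × 10^6 AU.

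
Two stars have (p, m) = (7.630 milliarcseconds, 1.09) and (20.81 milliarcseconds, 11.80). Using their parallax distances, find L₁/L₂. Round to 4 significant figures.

L₁/L₂ = 143100

d₁ = 1/p₁ = 1/0.007630″ = 131.06 pc; d₂ = 1/p₂ = 1/0.02081″ = 48.054 pc.
M₁ = m₁ − 5 log₁₀ d₁ + 5 = 1.09 − 10.5874 + 5 = -4.4974.
M₂ = 11.80 − 8.4086 + 5 = 8.3914.
L₁/L₂ = 10^(0.4(M₂ − M₁)) = 10^(0.4 × 12.8888) = 10^5.15552 = 1.4306 × 10^5.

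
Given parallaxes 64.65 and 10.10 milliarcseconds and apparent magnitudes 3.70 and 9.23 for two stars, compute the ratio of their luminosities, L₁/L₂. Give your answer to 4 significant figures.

L₁/L₂ = 3.977

d₁ = 1/p₁ = 1/0.06465″ = 15.468 pc; d₂ = 1/p₂ = 1/0.01010″ = 99.01 pc.
M₁ = m₁ − 5 log₁₀ d₁ + 5 = 3.70 − 5.9472 + 5 = 2.7528.
M₂ = 9.23 − 9.9784 + 5 = 4.2516.
L₁/L₂ = 10^(0.4(M₂ − M₁)) = 10^(0.4 × 1.4988) = 10^0.59952 = 3.9767.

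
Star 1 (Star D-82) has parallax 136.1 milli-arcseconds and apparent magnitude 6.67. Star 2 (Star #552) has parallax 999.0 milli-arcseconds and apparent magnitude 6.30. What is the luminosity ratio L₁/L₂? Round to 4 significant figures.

d₁ = 1/p₁ = 1/0.1361″ = 7.3475 pc; d₂ = 1/p₂ = 1/0.9990″ = 1.001 pc.
M₁ = m₁ − 5 log₁₀ d₁ + 5 = 6.67 − 4.3307 + 5 = 7.3393.
M₂ = 6.30 − 0.0022 + 5 = 11.2978.
L₁/L₂ = 10^(0.4(M₂ − M₁)) = 10^(0.4 × 3.9585) = 10^1.58340 = 38.318.

L₁/L₂ = 38.32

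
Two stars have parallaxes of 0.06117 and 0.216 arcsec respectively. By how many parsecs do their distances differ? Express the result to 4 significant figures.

11.72 pc

d_A = 1/0.06117″ = 16.348 pc; d_B = 1/0.2160″ = 4.6296 pc.
|d_B − d_A| = |4.6296 − 16.348| = 11.718 pc.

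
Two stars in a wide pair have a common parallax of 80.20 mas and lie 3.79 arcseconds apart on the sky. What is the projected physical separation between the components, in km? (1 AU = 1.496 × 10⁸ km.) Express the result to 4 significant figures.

d = 1/p = 1/0.08020″ = 12.469 pc.
At distance d (pc), an angle of θ arcsec spans θ·d AU: s = 3.79 × 12.469 = 47.258 AU.
= 47.258 × 1.496 × 10⁸ km = 7.0698 × 10^9 km.

7.070 × 10^9 km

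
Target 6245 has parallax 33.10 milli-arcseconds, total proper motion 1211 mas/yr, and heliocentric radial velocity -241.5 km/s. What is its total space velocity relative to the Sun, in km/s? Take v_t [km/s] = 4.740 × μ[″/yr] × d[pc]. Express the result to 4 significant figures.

297.3 km/s

d = 1/p = 1/0.03310″ = 30.211 pc.
μ = 1211 mas/yr = 1.211 ″/yr.
v_t = 4.740 μ d = 4.740 × 1.211 × 30.211 = 173.42 km/s.
v = √(v_r² + v_t²) = √((-241.5)² + 173.42²) = √88396.7 = 297.32 km/s.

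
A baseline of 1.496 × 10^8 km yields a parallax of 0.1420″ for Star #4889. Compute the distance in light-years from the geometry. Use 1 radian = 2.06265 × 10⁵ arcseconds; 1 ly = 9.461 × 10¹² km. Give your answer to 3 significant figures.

23.0 ly

θ = 0.1420″ = 0.1420/206265 = 6.8843 × 10^-7 rad.
d = B/θ = (1.496 × 10^8) / (6.8843 × 10^-7) = 2.1731 × 10^14 km = (2.1731 × 10^14) / (9.461 × 10^12) ly = 22.969 ly.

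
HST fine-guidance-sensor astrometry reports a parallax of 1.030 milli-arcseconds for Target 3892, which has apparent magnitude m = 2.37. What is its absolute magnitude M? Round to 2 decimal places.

M = -7.57

d = 1/p = 1/0.001030″ = 970.87 pc.
m − M = 5 log₁₀(970.87) − 5 = 14.9358 − 5 = 9.9358.
M = m − (m − M) = 2.37 − 9.9358 = -7.57.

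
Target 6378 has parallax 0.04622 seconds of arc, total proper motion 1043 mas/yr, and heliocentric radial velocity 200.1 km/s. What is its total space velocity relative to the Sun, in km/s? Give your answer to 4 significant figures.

d = 1/p = 1/0.04622″ = 21.636 pc.
μ = 1043 mas/yr = 1.043 ″/yr.
v_t = 4.740 μ d = 4.740 × 1.043 × 21.636 = 106.96 km/s.
v = √(v_r² + v_t²) = √(200.1² + 106.96²) = √51480.5 = 226.89 km/s.

226.9 km/s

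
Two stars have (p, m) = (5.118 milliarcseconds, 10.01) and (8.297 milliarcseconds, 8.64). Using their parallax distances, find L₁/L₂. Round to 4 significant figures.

L₁/L₂ = 0.7441

d₁ = 1/p₁ = 1/0.005118″ = 195.39 pc; d₂ = 1/p₂ = 1/0.008297″ = 120.53 pc.
M₁ = m₁ − 5 log₁₀ d₁ + 5 = 10.01 − 11.4545 + 5 = 3.5555.
M₂ = 8.64 − 10.4055 + 5 = 3.2345.
L₁/L₂ = 10^(0.4(M₂ − M₁)) = 10^(0.4 × (-0.3210)) = 10^(-0.12840) = 0.74405.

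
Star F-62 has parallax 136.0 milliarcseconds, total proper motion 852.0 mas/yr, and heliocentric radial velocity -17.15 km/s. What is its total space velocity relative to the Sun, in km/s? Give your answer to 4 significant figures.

34.29 km/s

d = 1/p = 1/0.1360″ = 7.3529 pc.
μ = 852.0 mas/yr = 0.8520 ″/yr.
v_t = 4.740 μ d = 4.740 × 0.8520 × 7.3529 = 29.695 km/s.
v = √(v_r² + v_t²) = √((-17.15)² + 29.695²) = √1175.92 = 34.292 km/s.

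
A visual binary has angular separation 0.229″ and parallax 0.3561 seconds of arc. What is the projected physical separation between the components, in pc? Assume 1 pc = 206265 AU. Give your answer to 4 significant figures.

3.118 × 10^-6 pc

d = 1/p = 1/0.3561″ = 2.8082 pc.
At distance d (pc), an angle of θ arcsec spans θ·d AU: s = 0.229 × 2.8082 = 0.64308 AU.
= 0.64308 / 206265 = 3.1177 × 10^-6 pc.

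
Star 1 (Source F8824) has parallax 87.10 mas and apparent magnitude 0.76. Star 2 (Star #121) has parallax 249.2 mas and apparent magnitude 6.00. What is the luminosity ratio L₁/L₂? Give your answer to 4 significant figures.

L₁/L₂ = 1021

d₁ = 1/p₁ = 1/0.08710″ = 11.481 pc; d₂ = 1/p₂ = 1/0.2492″ = 4.0128 pc.
M₁ = m₁ − 5 log₁₀ d₁ + 5 = 0.76 − 5.2999 + 5 = 0.4601.
M₂ = 6.00 − 3.0172 + 5 = 7.9828.
L₁/L₂ = 10^(0.4(M₂ − M₁)) = 10^(0.4 × 7.5227) = 10^3.00908 = 1021.1.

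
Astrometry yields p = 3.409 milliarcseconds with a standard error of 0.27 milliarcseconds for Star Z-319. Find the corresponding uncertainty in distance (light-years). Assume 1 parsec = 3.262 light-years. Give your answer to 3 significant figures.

d = 1/p, so σ_d = σ_p / p².
σ_d = 0.000270 / (0.003409)² = 0.000270 / 0.000011621 = 23.234 pc = 23.234 × 3.262 ly = 75.789 ly.

75.8 ly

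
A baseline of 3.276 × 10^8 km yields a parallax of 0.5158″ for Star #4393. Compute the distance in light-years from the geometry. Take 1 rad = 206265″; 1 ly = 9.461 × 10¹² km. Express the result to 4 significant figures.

13.85 ly

θ = 0.5158″ = 0.5158/206265 = 2.5007 × 10^-6 rad.
d = B/θ = (3.276 × 10^8) / (2.5007 × 10^-6) = 1.3100 × 10^14 km = (1.3100 × 10^14) / (9.461 × 10^12) ly = 13.846 ly.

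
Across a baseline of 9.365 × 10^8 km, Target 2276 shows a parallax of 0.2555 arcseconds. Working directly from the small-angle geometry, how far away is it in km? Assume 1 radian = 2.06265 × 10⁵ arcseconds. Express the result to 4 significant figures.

θ = 0.2555″ = 0.2555/206265 = 1.2387 × 10^-6 rad.
d = B/θ = (9.365 × 10^8) / (1.2387 × 10^-6) = 7.5603 × 10^14 km.

7.560 × 10^14 km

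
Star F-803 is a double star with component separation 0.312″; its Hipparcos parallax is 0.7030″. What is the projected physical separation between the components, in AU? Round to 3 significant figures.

0.444 AU

d = 1/p = 1/0.7030″ = 1.4225 pc.
At distance d (pc), an angle of θ arcsec spans θ·d AU: s = 0.312 × 1.4225 = 0.44382 AU.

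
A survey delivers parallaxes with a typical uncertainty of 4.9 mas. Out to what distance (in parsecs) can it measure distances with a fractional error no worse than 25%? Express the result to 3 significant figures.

σ_d/d = σ_p/p, so the condition is σ_p/p ≤ 0.25, i.e. p ≥ σ_p/0.25.
p_min = 4.9/0.25 = 19.6 mas = 0.0196 arcsec.
d_max = 1/p_min = 1/0.0196 = 51.02 pc.

51.0 pc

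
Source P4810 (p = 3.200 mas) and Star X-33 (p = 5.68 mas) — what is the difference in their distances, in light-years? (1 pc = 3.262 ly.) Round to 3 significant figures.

445 ly

d_A = 1/0.003200″ = 312.5 pc; d_B = 1/0.005680″ = 176.06 pc.
|d_B − d_A| = |176.06 − 312.5| = 136.44 pc = 136.44 × 3.262 ly = 445.07 ly.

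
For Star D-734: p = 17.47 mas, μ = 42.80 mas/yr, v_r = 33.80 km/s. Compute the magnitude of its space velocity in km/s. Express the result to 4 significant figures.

d = 1/p = 1/0.01747″ = 57.241 pc.
μ = 42.80 mas/yr = 0.04280 ″/yr.
v_t = 4.740 μ d = 4.740 × 0.04280 × 57.241 = 11.613 km/s.
v = √(v_r² + v_t²) = √(33.80² + 11.613²) = √1277.3 = 35.739 km/s.

35.74 km/s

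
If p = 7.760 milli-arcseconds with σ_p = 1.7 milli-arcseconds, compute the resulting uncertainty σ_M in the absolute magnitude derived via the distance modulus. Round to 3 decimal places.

σ_M = 0.476 mag

M = m − 5 log₁₀ d + 5 = m + 5 log₁₀ p + 5, so ∂M/∂p = 5/(p ln 10).
σ_M = (5/ln 10) · (σ_p/p) = 2.1715 × 1.7/7.760 = 2.1715 × 0.21907 = 0.47571.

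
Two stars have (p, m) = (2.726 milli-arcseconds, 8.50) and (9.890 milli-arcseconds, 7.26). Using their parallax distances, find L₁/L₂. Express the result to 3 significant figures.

L₁/L₂ = 4.20

d₁ = 1/p₁ = 1/0.002726″ = 366.84 pc; d₂ = 1/p₂ = 1/0.009890″ = 101.11 pc.
M₁ = m₁ − 5 log₁₀ d₁ + 5 = 8.50 − 12.8224 + 5 = 0.6776.
M₂ = 7.26 − 10.0240 + 5 = 2.2360.
L₁/L₂ = 10^(0.4(M₂ − M₁)) = 10^(0.4 × 1.5584) = 10^0.62336 = 4.2011.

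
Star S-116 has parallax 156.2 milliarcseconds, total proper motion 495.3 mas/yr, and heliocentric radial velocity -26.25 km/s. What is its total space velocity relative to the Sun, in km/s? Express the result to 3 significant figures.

30.2 km/s

d = 1/p = 1/0.1562″ = 6.402 pc.
μ = 495.3 mas/yr = 0.4953 ″/yr.
v_t = 4.740 μ d = 4.740 × 0.4953 × 6.402 = 15.03 km/s.
v = √(v_r² + v_t²) = √((-26.25)² + 15.03²) = √914.963 = 30.248 km/s.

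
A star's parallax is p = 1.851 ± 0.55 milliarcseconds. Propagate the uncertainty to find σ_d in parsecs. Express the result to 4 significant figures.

d = 1/p, so σ_d = σ_p / p².
σ_d = 0.000550 / (0.001851)² = 0.000550 / 0.0000034262 = 160.53 pc.

160.5 pc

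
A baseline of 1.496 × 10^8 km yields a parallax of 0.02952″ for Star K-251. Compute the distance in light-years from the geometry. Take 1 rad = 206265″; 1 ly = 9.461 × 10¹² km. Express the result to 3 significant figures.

110 ly

θ = 0.02952″ = 0.02952/206265 = 1.4312 × 10^-7 rad.
d = B/θ = (1.496 × 10^8) / (1.4312 × 10^-7) = 1.0453 × 10^15 km = (1.0453 × 10^15) / (9.461 × 10^12) ly = 110.49 ly.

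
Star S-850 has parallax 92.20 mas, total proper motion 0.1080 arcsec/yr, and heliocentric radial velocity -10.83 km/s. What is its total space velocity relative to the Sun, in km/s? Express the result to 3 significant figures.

12.2 km/s

d = 1/p = 1/0.09220″ = 10.846 pc.
v_t = 4.740 μ d = 4.740 × 0.1080 × 10.846 = 5.5523 km/s.
v = √(v_r² + v_t²) = √((-10.83)² + 5.5523²) = √148.117 = 12.17 km/s.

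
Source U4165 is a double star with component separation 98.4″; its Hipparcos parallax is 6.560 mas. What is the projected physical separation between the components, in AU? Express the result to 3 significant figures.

15000 AU

d = 1/p = 1/0.006560″ = 152.44 pc.
At distance d (pc), an angle of θ arcsec spans θ·d AU: s = 98.4 × 152.44 = 15000 AU.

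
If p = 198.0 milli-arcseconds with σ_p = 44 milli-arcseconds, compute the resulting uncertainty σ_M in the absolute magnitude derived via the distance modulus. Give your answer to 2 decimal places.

M = m − 5 log₁₀ d + 5 = m + 5 log₁₀ p + 5, so ∂M/∂p = 5/(p ln 10).
σ_M = (5/ln 10) · (σ_p/p) = 2.1715 × 44/198.0 = 2.1715 × 0.22222 = 0.48255.

σ_M = 0.48 mag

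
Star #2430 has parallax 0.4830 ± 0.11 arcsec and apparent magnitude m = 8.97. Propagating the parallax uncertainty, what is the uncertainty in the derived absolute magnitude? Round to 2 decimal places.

M = m − 5 log₁₀ d + 5 = m + 5 log₁₀ p + 5, so ∂M/∂p = 5/(p ln 10).
σ_M = (5/ln 10) · (σ_p/p) = 2.1715 × 0.11/0.4830 = 2.1715 × 0.22774 = 0.49454.

σ_M = 0.49 mag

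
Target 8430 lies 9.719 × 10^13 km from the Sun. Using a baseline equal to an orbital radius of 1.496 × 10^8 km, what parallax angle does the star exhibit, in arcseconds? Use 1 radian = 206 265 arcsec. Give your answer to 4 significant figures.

0.3175 arcsec

θ ≈ B/d = (1.496 × 10^8) / (9.719 × 10^13) = 1.5393 × 10^-6 rad.
In arcseconds: 1.5393 × 10^-6 × 206265 = 0.3175″.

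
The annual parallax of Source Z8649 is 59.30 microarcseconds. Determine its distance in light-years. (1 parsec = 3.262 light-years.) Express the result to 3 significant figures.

p = 59.30 microarcseconds = 0.00005930 arcsec.
d = 1/p = 1/0.00005930 = 16863 pc.
In light-years: 16863 × 3.262 = 55007 ly.

55000 light years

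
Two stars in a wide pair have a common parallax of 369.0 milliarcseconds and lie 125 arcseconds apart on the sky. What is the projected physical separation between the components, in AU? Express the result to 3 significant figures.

d = 1/p = 1/0.3690″ = 2.71 pc.
At distance d (pc), an angle of θ arcsec spans θ·d AU: s = 125 × 2.71 = 338.75 AU.

339 AU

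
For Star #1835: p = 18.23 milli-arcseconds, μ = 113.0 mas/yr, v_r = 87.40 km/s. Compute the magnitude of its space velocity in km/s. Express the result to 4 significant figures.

d = 1/p = 1/0.01823″ = 54.855 pc.
μ = 113.0 mas/yr = 0.1130 ″/yr.
v_t = 4.740 μ d = 4.740 × 0.1130 × 54.855 = 29.381 km/s.
v = √(v_r² + v_t²) = √(87.40² + 29.381²) = √8502 = 92.206 km/s.

92.21 km/s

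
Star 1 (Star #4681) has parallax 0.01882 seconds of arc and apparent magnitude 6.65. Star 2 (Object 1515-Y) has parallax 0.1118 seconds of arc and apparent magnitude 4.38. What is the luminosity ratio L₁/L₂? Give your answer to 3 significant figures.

d₁ = 1/p₁ = 1/0.01882″ = 53.135 pc; d₂ = 1/p₂ = 1/0.1118″ = 8.9445 pc.
M₁ = m₁ − 5 log₁₀ d₁ + 5 = 6.65 − 8.6269 + 5 = 3.0231.
M₂ = 4.38 − 4.7578 + 5 = 4.6222.
L₁/L₂ = 10^(0.4(M₂ − M₁)) = 10^(0.4 × 1.5991) = 10^0.63964 = 4.3615.

L₁/L₂ = 4.36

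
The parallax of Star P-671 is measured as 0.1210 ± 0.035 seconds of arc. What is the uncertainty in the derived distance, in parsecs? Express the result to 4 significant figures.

d = 1/p, so σ_d = σ_p / p².
σ_d = 0.0350 / (0.1210)² = 0.0350 / 0.014641 = 2.3905 pc.

2.391 pc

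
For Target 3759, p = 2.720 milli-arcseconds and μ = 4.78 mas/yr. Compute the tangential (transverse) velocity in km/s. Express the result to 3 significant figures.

d = 1/p = 1/0.002720″ = 367.65 pc.
μ = 4.78 mas/yr = 0.00478 ″/yr.
v_t = 4.74 × μ × d = 4.74 × 0.00478 × 367.65 = 8.3299 km/s.

8.33 km/s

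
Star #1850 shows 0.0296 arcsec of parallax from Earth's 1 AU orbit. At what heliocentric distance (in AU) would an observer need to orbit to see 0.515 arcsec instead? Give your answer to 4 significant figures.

17.40 AU

Parallax scales linearly with baseline: p ∝ B, so B = p_target / p_Earth × 1 AU.
B = 0.515 / 0.0296 = 17.399 AU.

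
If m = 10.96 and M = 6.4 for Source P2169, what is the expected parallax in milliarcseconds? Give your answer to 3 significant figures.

12.2 mas

m − M = 10.96 − 6.4 = 4.56.
d = 10^((m−M)/5 + 1) = 10^1.912 = 81.658 pc.
p = 1/d = 1/81.658 = 0.012246 arcsec = 12.246 mas.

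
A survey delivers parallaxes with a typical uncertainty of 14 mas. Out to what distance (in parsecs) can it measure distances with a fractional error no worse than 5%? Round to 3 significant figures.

σ_d/d = σ_p/p, so the condition is σ_p/p ≤ 0.05, i.e. p ≥ σ_p/0.05.
p_min = 14/0.05 = 280 mas = 0.28 arcsec.
d_max = 1/p_min = 1/0.28 = 3.5714 pc.

3.57 pc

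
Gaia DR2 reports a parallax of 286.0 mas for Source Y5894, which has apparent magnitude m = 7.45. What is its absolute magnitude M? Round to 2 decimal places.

d = 1/p = 1/0.2860″ = 3.4965 pc.
m − M = 5 log₁₀(3.4965) − 5 = 2.7182 − 5 = -2.2818.
M = m − (m − M) = 7.45 − (-2.2818) = 9.73.

M = 9.73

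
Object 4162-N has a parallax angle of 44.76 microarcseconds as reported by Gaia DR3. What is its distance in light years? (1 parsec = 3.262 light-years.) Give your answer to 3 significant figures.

72900 light years

p = 44.76 microarcseconds = 0.00004476 arcsec.
d = 1/p = 1/0.00004476 = 22341 pc.
In light-years: 22341 × 3.262 = 72876 ly.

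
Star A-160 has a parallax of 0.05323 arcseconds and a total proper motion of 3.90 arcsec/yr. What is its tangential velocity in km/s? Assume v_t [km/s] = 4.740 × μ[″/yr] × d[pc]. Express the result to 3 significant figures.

d = 1/p = 1/0.05323″ = 18.786 pc.
v_t = 4.74 × μ × d = 4.74 × 3.90 × 18.786 = 347.28 km/s.

347 km/s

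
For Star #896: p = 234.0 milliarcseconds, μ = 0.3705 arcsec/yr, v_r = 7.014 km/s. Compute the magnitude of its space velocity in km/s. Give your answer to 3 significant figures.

10.3 km/s

d = 1/p = 1/0.2340″ = 4.2735 pc.
v_t = 4.740 μ d = 4.740 × 0.3705 × 4.2735 = 7.505 km/s.
v = √(v_r² + v_t²) = √(7.014² + 7.505²) = √105.521 = 10.272 km/s.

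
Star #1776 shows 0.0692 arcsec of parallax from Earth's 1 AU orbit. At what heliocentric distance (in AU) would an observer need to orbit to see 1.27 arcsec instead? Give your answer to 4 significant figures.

18.35 AU

Parallax scales linearly with baseline: p ∝ B, so B = p_target / p_Earth × 1 AU.
B = 1.27 / 0.0692 = 18.353 AU.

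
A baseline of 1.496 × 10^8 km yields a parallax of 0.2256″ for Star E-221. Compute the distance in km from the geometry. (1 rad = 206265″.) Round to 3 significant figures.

1.37 × 10^14 km

θ = 0.2256″ = 0.2256/206265 = 1.0937 × 10^-6 rad.
d = B/θ = (1.496 × 10^8) / (1.0937 × 10^-6) = 1.3678 × 10^14 km.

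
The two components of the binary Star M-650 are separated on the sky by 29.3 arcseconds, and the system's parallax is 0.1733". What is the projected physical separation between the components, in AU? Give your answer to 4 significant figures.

d = 1/p = 1/0.1733″ = 5.7703 pc.
At distance d (pc), an angle of θ arcsec spans θ·d AU: s = 29.3 × 5.7703 = 169.07 AU.

169.1 AU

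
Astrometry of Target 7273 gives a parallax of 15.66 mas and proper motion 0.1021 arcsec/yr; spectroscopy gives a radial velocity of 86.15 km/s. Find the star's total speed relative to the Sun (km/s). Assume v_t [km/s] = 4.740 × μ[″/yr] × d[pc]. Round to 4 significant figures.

d = 1/p = 1/0.01566″ = 63.857 pc.
v_t = 4.740 μ d = 4.740 × 0.1021 × 63.857 = 30.904 km/s.
v = √(v_r² + v_t²) = √(86.15² + 30.904²) = √8376.88 = 91.525 km/s.

91.53 km/s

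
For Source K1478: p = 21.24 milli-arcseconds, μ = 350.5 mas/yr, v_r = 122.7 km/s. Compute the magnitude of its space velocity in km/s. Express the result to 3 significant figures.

d = 1/p = 1/0.02124″ = 47.081 pc.
μ = 350.5 mas/yr = 0.3505 ″/yr.
v_t = 4.740 μ d = 4.740 × 0.3505 × 47.081 = 78.219 km/s.
v = √(v_r² + v_t²) = √(122.7² + 78.219²) = √21173.5 = 145.51 km/s.

146 km/s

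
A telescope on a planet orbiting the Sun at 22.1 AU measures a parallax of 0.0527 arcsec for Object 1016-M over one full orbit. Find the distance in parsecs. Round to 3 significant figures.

419 pc

With baseline B (in AU) and parallax p (in arcsec), d = B/p parsecs.
d = 22.1 / 0.0527 = 419.35 pc.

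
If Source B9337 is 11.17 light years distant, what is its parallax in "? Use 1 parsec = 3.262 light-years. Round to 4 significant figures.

d = 11.17 ly ÷ 3.262 = 3.4243 pc.
p = 1/d = 1/3.4243 = 0.29203 arcsec.

0.2920 "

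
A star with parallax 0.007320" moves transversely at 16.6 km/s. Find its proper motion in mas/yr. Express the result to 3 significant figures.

d = 1/p = 1/0.007320″ = 136.61 pc.
μ = v_t / (4.74 d) = 16.6 / (4.74 × 136.61) = 16.6 / 647.53 = 0.025636 ″/yr = 25.636 mas/yr.

25.6 mas/yr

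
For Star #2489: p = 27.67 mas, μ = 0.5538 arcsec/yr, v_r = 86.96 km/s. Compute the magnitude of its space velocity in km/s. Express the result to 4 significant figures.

128.7 km/s

d = 1/p = 1/0.02767″ = 36.14 pc.
v_t = 4.740 μ d = 4.740 × 0.5538 × 36.14 = 94.868 km/s.
v = √(v_r² + v_t²) = √(86.96² + 94.868²) = √16562 = 128.69 km/s.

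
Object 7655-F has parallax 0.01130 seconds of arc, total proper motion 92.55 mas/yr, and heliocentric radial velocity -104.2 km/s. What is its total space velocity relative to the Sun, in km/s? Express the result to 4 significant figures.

111.2 km/s

d = 1/p = 1/0.01130″ = 88.496 pc.
μ = 92.55 mas/yr = 0.09255 ″/yr.
v_t = 4.740 μ d = 4.740 × 0.09255 × 88.496 = 38.822 km/s.
v = √(v_r² + v_t²) = √((-104.2)² + 38.822²) = √12364.8 = 111.2 km/s.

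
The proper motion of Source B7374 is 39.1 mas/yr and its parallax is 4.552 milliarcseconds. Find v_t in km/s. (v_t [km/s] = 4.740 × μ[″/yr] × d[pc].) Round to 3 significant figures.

40.7 km/s

d = 1/p = 1/0.004552″ = 219.68 pc.
μ = 39.1 mas/yr = 0.0391 ″/yr.
v_t = 4.74 × μ × d = 4.74 × 0.0391 × 219.68 = 40.714 km/s.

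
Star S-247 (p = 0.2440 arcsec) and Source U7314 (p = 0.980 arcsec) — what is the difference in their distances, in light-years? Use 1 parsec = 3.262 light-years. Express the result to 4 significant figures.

d_A = 1/0.2440″ = 4.0984 pc; d_B = 1/0.9800″ = 1.0204 pc.
|d_B − d_A| = |1.0204 − 4.0984| = 3.078 pc = 3.078 × 3.262 ly = 10.04 ly.

10.04 ly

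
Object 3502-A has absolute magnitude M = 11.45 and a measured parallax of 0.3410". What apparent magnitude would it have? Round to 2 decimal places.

d = 1/p = 1/0.3410″ = 2.9326 pc.
m − M = 5 log₁₀ d − 5 = 5 log₁₀(2.9326) − 5 = 2.3363 − 5 = -2.6637.
m = M + (m − M) = 11.45 + (-2.6637) = 8.79.

m = 8.79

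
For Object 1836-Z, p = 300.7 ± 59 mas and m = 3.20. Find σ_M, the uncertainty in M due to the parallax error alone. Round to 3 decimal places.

M = m − 5 log₁₀ d + 5 = m + 5 log₁₀ p + 5, so ∂M/∂p = 5/(p ln 10).
σ_M = (5/ln 10) · (σ_p/p) = 2.1715 × 59/300.7 = 2.1715 × 0.19621 = 0.42607.

σ_M = 0.426 mag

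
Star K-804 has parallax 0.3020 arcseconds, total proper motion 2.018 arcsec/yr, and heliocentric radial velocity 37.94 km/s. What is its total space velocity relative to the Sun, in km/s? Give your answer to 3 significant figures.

49.4 km/s

d = 1/p = 1/0.3020″ = 3.3113 pc.
v_t = 4.740 μ d = 4.740 × 2.018 × 3.3113 = 31.674 km/s.
v = √(v_r² + v_t²) = √(37.94² + 31.674²) = √2442.69 = 49.424 km/s.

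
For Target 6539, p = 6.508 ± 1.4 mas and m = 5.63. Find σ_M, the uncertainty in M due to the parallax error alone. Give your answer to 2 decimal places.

M = m − 5 log₁₀ d + 5 = m + 5 log₁₀ p + 5, so ∂M/∂p = 5/(p ln 10).
σ_M = (5/ln 10) · (σ_p/p) = 2.1715 × 1.4/6.508 = 2.1715 × 0.21512 = 0.46713.

σ_M = 0.47 mag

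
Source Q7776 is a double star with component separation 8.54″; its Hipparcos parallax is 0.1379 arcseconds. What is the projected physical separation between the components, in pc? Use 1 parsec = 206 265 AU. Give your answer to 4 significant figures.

d = 1/p = 1/0.1379″ = 7.2516 pc.
At distance d (pc), an angle of θ arcsec spans θ·d AU: s = 8.54 × 7.2516 = 61.929 AU.
= 61.929 / 206265 = 0.00030024 pc.

0.0003002 pc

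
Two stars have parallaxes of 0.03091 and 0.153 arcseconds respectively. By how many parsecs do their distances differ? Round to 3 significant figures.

d_A = 1/0.03091″ = 32.352 pc; d_B = 1/0.1530″ = 6.5359 pc.
|d_B − d_A| = |6.5359 − 32.352| = 25.816 pc.

25.8 pc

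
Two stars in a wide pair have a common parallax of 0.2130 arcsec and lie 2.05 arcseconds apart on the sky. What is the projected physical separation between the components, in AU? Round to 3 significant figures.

9.62 AU

d = 1/p = 1/0.2130″ = 4.6948 pc.
At distance d (pc), an angle of θ arcsec spans θ·d AU: s = 2.05 × 4.6948 = 9.6243 AU.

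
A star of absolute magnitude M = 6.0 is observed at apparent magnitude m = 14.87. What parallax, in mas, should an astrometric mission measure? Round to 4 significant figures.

1.683 mas

m − M = 14.87 − 6.0 = 8.87.
d = 10^((m−M)/5 + 1) = 10^2.774 = 594.29 pc.
p = 1/d = 1/594.29 = 0.0016827 arcsec = 1.6827 mas.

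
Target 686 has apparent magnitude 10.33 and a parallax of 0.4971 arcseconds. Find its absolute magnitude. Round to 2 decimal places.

M = 13.81

d = 1/p = 1/0.4971″ = 2.0117 pc.
m − M = 5 log₁₀(2.0117) − 5 = 1.5178 − 5 = -3.4822.
M = m − (m − M) = 10.33 − (-3.4822) = 13.81.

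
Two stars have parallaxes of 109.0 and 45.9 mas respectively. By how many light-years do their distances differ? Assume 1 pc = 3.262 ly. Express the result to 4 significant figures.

41.14 ly

d_A = 1/0.1090″ = 9.1743 pc; d_B = 1/0.04590″ = 21.786 pc.
|d_B − d_A| = |21.786 − 9.1743| = 12.612 pc = 12.612 × 3.262 ly = 41.14 ly.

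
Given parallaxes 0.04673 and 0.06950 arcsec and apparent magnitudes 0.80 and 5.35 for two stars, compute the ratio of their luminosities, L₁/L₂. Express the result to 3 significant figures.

L₁/L₂ = 146

d₁ = 1/p₁ = 1/0.04673″ = 21.4 pc; d₂ = 1/p₂ = 1/0.06950″ = 14.388 pc.
M₁ = m₁ − 5 log₁₀ d₁ + 5 = 0.80 − 6.6521 + 5 = -0.8521.
M₂ = 5.35 − 5.7900 + 5 = 4.5600.
L₁/L₂ = 10^(0.4(M₂ − M₁)) = 10^(0.4 × 5.4121) = 10^2.16484 = 146.16.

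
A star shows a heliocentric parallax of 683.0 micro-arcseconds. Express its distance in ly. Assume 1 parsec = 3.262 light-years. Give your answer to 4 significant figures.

p = 683.0 micro-arcseconds = 0.0006830 arcsec.
d = 1/p = 1/0.0006830 = 1464.1 pc.
In light-years: 1464.1 × 3.262 = 4775.9 ly.

4776 ly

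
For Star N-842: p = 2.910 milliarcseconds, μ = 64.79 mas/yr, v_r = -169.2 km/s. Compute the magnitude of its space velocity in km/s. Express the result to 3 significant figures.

199 km/s

d = 1/p = 1/0.002910″ = 343.64 pc.
μ = 64.79 mas/yr = 0.06479 ″/yr.
v_t = 4.740 μ d = 4.740 × 0.06479 × 343.64 = 105.53 km/s.
v = √(v_r² + v_t²) = √((-169.2)² + 105.53²) = √39765.2 = 199.41 km/s.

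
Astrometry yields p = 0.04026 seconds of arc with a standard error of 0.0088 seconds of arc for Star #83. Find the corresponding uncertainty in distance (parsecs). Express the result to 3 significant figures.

5.43 pc

d = 1/p, so σ_d = σ_p / p².
σ_d = 0.00880 / (0.04026)² = 0.00880 / 0.0016209 = 5.4291 pc.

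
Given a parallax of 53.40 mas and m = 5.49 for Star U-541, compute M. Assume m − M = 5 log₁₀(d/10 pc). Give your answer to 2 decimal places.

d = 1/p = 1/0.05340″ = 18.727 pc.
m − M = 5 log₁₀(18.727) − 5 = 6.3623 − 5 = 1.3623.
M = m − (m − M) = 5.49 − 1.3623 = 4.13.

M = 4.13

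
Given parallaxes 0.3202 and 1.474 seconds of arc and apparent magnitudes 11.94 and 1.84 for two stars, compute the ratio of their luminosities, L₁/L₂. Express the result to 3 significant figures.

d₁ = 1/p₁ = 1/0.3202″ = 3.123 pc; d₂ = 1/p₂ = 1/1.474″ = 0.67843 pc.
M₁ = m₁ − 5 log₁₀ d₁ + 5 = 11.94 − 2.4729 + 5 = 14.4671.
M₂ = 1.84 − (-0.8425) + 5 = 7.6825.
L₁/L₂ = 10^(0.4(M₂ − M₁)) = 10^(0.4 × (-6.7846)) = 10^(-2.71384) = 0.0019327.

L₁/L₂ = 0.00193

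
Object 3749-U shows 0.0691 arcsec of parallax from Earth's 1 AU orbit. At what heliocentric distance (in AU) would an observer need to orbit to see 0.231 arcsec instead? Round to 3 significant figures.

Parallax scales linearly with baseline: p ∝ B, so B = p_target / p_Earth × 1 AU.
B = 0.231 / 0.0691 = 3.343 AU.

3.34 AU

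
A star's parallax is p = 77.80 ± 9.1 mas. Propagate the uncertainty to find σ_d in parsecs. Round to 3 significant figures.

d = 1/p, so σ_d = σ_p / p².
σ_d = 0.00910 / (0.07780)² = 0.00910 / 0.0060528 = 1.5034 pc.

1.50 pc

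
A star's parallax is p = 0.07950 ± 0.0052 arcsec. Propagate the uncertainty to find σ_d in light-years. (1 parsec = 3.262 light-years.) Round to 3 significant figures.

d = 1/p, so σ_d = σ_p / p².
σ_d = 0.00520 / (0.07950)² = 0.00520 / 0.0063203 = 0.82275 pc = 0.82275 × 3.262 ly = 2.6838 ly.

2.68 ly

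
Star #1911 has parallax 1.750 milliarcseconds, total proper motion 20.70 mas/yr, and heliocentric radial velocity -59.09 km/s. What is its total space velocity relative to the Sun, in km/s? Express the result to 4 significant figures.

81.46 km/s

d = 1/p = 1/0.001750″ = 571.43 pc.
μ = 20.70 mas/yr = 0.02070 ″/yr.
v_t = 4.740 μ d = 4.740 × 0.02070 × 571.43 = 56.068 km/s.
v = √(v_r² + v_t²) = √((-59.09)² + 56.068²) = √6635.25 = 81.457 km/s.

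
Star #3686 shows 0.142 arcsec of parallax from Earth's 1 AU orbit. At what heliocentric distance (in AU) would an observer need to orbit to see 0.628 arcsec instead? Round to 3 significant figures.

Parallax scales linearly with baseline: p ∝ B, so B = p_target / p_Earth × 1 AU.
B = 0.628 / 0.142 = 4.4225 AU.

4.42 AU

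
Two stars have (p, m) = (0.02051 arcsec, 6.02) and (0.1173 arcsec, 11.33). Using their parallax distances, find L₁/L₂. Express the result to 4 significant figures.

L₁/L₂ = 4352

d₁ = 1/p₁ = 1/0.02051″ = 48.757 pc; d₂ = 1/p₂ = 1/0.1173″ = 8.5251 pc.
M₁ = m₁ − 5 log₁₀ d₁ + 5 = 6.02 − 8.4402 + 5 = 2.5798.
M₂ = 11.33 − 4.6535 + 5 = 11.6765.
L₁/L₂ = 10^(0.4(M₂ − M₁)) = 10^(0.4 × 9.0967) = 10^3.63868 = 4351.9.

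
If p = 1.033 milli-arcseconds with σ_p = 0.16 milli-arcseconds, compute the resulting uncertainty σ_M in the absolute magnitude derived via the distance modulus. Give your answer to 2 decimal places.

M = m − 5 log₁₀ d + 5 = m + 5 log₁₀ p + 5, so ∂M/∂p = 5/(p ln 10).
σ_M = (5/ln 10) · (σ_p/p) = 2.1715 × 0.16/1.033 = 2.1715 × 0.15489 = 0.33634.

σ_M = 0.34 mag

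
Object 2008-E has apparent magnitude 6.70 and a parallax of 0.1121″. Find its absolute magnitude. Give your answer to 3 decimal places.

d = 1/p = 1/0.1121″ = 8.9206 pc.
m − M = 5 log₁₀(8.9206) − 5 = 4.7520 − 5 = -0.2480.
M = m − (m − M) = 6.70 − (-0.2480) = 6.948.

M = 6.948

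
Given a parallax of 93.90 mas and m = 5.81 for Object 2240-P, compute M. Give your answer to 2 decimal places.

M = 5.67

d = 1/p = 1/0.09390″ = 10.65 pc.
m − M = 5 log₁₀(10.65) − 5 = 5.1367 − 5 = 0.1367.
M = m − (m − M) = 5.81 − 0.1367 = 5.67.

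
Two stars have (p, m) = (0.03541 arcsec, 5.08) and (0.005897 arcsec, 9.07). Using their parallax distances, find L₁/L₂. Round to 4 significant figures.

L₁/L₂ = 1.094

d₁ = 1/p₁ = 1/0.03541″ = 28.241 pc; d₂ = 1/p₂ = 1/0.005897″ = 169.58 pc.
M₁ = m₁ − 5 log₁₀ d₁ + 5 = 5.08 − 7.2544 + 5 = 2.8256.
M₂ = 9.07 − 11.1469 + 5 = 2.9231.
L₁/L₂ = 10^(0.4(M₂ − M₁)) = 10^(0.4 × 0.0975) = 10^0.03900 = 1.094.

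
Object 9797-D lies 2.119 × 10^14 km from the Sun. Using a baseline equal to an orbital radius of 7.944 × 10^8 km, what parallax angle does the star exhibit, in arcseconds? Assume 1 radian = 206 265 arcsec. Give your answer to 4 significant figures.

0.7733 arcsec

θ ≈ B/d = (7.944 × 10^8) / (2.119 × 10^14) = 3.7489 × 10^-6 rad.
In arcseconds: 3.7489 × 10^-6 × 206265 = 0.77327″.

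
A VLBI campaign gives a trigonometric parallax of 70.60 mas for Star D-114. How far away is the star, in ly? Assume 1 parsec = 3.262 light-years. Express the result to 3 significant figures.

46.2 ly

p = 70.60 mas = 0.07060 arcsec.
d = 1/p = 1/0.07060 = 14.164 pc.
In light-years: 14.164 × 3.262 = 46.203 ly.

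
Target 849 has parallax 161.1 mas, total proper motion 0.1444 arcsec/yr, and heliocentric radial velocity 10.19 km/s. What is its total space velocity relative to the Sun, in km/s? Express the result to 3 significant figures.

11.0 km/s

d = 1/p = 1/0.1611″ = 6.2073 pc.
v_t = 4.740 μ d = 4.740 × 0.1444 × 6.2073 = 4.2486 km/s.
v = √(v_r² + v_t²) = √(10.19² + 4.2486²) = √121.887 = 11.04 km/s.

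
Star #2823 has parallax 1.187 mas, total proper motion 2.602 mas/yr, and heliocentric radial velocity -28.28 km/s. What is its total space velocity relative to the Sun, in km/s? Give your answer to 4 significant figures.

d = 1/p = 1/0.001187″ = 842.46 pc.
μ = 2.602 mas/yr = 0.002602 ″/yr.
v_t = 4.740 μ d = 4.740 × 0.002602 × 842.46 = 10.39 km/s.
v = √(v_r² + v_t²) = √((-28.28)² + 10.39²) = √907.711 = 30.128 km/s.

30.13 km/s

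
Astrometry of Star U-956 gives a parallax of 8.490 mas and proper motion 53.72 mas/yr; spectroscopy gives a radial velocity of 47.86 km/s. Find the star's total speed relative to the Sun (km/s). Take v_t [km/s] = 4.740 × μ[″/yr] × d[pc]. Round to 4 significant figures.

56.48 km/s

d = 1/p = 1/0.008490″ = 117.79 pc.
μ = 53.72 mas/yr = 0.05372 ″/yr.
v_t = 4.740 μ d = 4.740 × 0.05372 × 117.79 = 29.993 km/s.
v = √(v_r² + v_t²) = √(47.86² + 29.993²) = √3190.16 = 56.482 km/s.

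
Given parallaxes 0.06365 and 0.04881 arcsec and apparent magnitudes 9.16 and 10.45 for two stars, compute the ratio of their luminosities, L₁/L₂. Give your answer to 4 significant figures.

L₁/L₂ = 1.929

d₁ = 1/p₁ = 1/0.06365″ = 15.711 pc; d₂ = 1/p₂ = 1/0.04881″ = 20.488 pc.
M₁ = m₁ − 5 log₁₀ d₁ + 5 = 9.16 − 5.9810 + 5 = 8.1790.
M₂ = 10.45 − 6.5575 + 5 = 8.8925.
L₁/L₂ = 10^(0.4(M₂ − M₁)) = 10^(0.4 × 0.7135) = 10^0.28540 = 1.9293.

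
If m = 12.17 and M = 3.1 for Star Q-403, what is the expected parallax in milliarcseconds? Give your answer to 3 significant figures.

1.53 mas

m − M = 12.17 − 3.1 = 9.07.
d = 10^((m−M)/5 + 1) = 10^2.814 = 651.63 pc.
p = 1/d = 1/651.63 = 0.0015346 arcsec = 1.5346 mas.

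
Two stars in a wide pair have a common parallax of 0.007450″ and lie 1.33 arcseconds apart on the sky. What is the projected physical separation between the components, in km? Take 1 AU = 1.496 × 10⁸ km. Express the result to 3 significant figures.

2.67 × 10^10 km

d = 1/p = 1/0.007450″ = 134.23 pc.
At distance d (pc), an angle of θ arcsec spans θ·d AU: s = 1.33 × 134.23 = 178.53 AU.
= 178.53 × 1.496 × 10⁸ km = 2.6708 × 10^10 km.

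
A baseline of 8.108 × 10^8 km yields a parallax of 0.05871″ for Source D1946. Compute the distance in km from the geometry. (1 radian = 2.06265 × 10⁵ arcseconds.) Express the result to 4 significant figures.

θ = 0.05871″ = 0.05871/206265 = 2.8463 × 10^-7 rad.
d = B/θ = (8.108 × 10^8) / (2.8463 × 10^-7) = 2.8486 × 10^15 km.

2.849 × 10^15 km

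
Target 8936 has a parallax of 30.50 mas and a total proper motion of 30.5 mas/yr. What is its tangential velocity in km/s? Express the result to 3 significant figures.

d = 1/p = 1/0.03050″ = 32.787 pc.
μ = 30.5 mas/yr = 0.0305 ″/yr.
v_t = 4.74 × μ × d = 4.74 × 0.0305 × 32.787 = 4.74 km/s.

4.74 km/s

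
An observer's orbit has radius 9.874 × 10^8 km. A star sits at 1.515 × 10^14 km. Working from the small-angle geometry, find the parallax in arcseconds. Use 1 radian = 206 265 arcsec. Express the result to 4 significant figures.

1.344 arcsec

θ ≈ B/d = (9.874 × 10^8) / (1.515 × 10^14) = 6.5175 × 10^-6 rad.
In arcseconds: 6.5175 × 10^-6 × 206265 = 1.3443″.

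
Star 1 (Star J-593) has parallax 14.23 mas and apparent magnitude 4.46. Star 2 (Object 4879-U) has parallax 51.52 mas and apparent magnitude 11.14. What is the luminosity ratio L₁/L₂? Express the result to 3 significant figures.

d₁ = 1/p₁ = 1/0.01423″ = 70.274 pc; d₂ = 1/p₂ = 1/0.05152″ = 19.41 pc.
M₁ = m₁ − 5 log₁₀ d₁ + 5 = 4.46 − 9.2340 + 5 = 0.2260.
M₂ = 11.14 − 6.4401 + 5 = 9.6999.
L₁/L₂ = 10^(0.4(M₂ − M₁)) = 10^(0.4 × 9.4739) = 10^3.78956 = 6159.7.

L₁/L₂ = 6160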